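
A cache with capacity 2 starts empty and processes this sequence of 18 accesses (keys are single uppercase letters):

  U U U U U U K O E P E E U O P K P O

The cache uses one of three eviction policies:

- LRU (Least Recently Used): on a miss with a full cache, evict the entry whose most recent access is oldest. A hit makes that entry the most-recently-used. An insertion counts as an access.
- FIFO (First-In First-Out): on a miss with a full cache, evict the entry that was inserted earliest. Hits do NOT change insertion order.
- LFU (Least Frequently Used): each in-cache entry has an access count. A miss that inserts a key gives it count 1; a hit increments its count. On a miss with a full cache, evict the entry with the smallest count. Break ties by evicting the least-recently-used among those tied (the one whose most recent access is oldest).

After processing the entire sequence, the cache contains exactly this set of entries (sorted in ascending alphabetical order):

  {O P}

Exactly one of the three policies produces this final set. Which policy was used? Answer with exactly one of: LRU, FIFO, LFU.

Simulating under each policy and comparing final sets:
  LRU: final set = {O P} -> MATCHES target
  FIFO: final set = {K O} -> differs
  LFU: final set = {O U} -> differs
Only LRU produces the target set.

Answer: LRU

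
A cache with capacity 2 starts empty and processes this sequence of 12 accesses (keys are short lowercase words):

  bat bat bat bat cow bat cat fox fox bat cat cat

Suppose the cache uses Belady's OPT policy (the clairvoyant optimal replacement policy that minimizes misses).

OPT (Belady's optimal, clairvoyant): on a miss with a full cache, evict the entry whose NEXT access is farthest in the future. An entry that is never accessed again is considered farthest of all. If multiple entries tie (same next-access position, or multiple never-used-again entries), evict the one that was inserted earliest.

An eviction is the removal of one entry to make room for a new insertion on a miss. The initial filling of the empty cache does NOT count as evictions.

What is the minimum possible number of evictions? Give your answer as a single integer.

Answer: 3

Derivation:
OPT (Belady) simulation (capacity=2):
  1. access bat: MISS. Cache: [bat]
  2. access bat: HIT. Next use of bat: step 3. Cache: [bat]
  3. access bat: HIT. Next use of bat: step 4. Cache: [bat]
  4. access bat: HIT. Next use of bat: step 6. Cache: [bat]
  5. access cow: MISS. Cache: [bat cow]
  6. access bat: HIT. Next use of bat: step 10. Cache: [bat cow]
  7. access cat: MISS, evict cow (next use: never). Cache: [bat cat]
  8. access fox: MISS, evict cat (next use: step 11). Cache: [bat fox]
  9. access fox: HIT. Next use of fox: never. Cache: [bat fox]
  10. access bat: HIT. Next use of bat: never. Cache: [bat fox]
  11. access cat: MISS, evict bat (next use: never). Cache: [fox cat]
  12. access cat: HIT. Next use of cat: never. Cache: [fox cat]
Total: 7 hits, 5 misses, 3 evictions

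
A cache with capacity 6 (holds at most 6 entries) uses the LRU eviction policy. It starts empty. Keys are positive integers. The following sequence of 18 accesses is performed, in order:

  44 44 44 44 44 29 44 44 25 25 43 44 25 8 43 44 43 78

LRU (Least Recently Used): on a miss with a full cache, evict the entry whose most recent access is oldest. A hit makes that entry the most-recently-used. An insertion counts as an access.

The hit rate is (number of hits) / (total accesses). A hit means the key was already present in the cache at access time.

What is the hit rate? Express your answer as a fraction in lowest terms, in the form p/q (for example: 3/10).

LRU simulation (capacity=6):
  1. access 44: MISS. Cache (LRU->MRU): [44]
  2. access 44: HIT. Cache (LRU->MRU): [44]
  3. access 44: HIT. Cache (LRU->MRU): [44]
  4. access 44: HIT. Cache (LRU->MRU): [44]
  5. access 44: HIT. Cache (LRU->MRU): [44]
  6. access 29: MISS. Cache (LRU->MRU): [44 29]
  7. access 44: HIT. Cache (LRU->MRU): [29 44]
  8. access 44: HIT. Cache (LRU->MRU): [29 44]
  9. access 25: MISS. Cache (LRU->MRU): [29 44 25]
  10. access 25: HIT. Cache (LRU->MRU): [29 44 25]
  11. access 43: MISS. Cache (LRU->MRU): [29 44 25 43]
  12. access 44: HIT. Cache (LRU->MRU): [29 25 43 44]
  13. access 25: HIT. Cache (LRU->MRU): [29 43 44 25]
  14. access 8: MISS. Cache (LRU->MRU): [29 43 44 25 8]
  15. access 43: HIT. Cache (LRU->MRU): [29 44 25 8 43]
  16. access 44: HIT. Cache (LRU->MRU): [29 25 8 43 44]
  17. access 43: HIT. Cache (LRU->MRU): [29 25 8 44 43]
  18. access 78: MISS. Cache (LRU->MRU): [29 25 8 44 43 78]
Total: 12 hits, 6 misses, 0 evictions

Hit rate = 12/18 = 2/3

Answer: 2/3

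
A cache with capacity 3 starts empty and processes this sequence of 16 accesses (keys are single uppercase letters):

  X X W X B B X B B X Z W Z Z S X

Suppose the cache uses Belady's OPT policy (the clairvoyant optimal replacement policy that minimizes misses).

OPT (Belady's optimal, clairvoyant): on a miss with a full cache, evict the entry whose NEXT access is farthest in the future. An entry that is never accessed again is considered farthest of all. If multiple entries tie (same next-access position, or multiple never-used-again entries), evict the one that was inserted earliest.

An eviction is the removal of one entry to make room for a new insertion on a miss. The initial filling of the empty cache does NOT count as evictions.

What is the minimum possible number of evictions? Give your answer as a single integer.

Answer: 2

Derivation:
OPT (Belady) simulation (capacity=3):
  1. access X: MISS. Cache: [X]
  2. access X: HIT. Next use of X: step 4. Cache: [X]
  3. access W: MISS. Cache: [X W]
  4. access X: HIT. Next use of X: step 7. Cache: [X W]
  5. access B: MISS. Cache: [X W B]
  6. access B: HIT. Next use of B: step 8. Cache: [X W B]
  7. access X: HIT. Next use of X: step 10. Cache: [X W B]
  8. access B: HIT. Next use of B: step 9. Cache: [X W B]
  9. access B: HIT. Next use of B: never. Cache: [X W B]
  10. access X: HIT. Next use of X: step 16. Cache: [X W B]
  11. access Z: MISS, evict B (next use: never). Cache: [X W Z]
  12. access W: HIT. Next use of W: never. Cache: [X W Z]
  13. access Z: HIT. Next use of Z: step 14. Cache: [X W Z]
  14. access Z: HIT. Next use of Z: never. Cache: [X W Z]
  15. access S: MISS, evict W (next use: never). Cache: [X Z S]
  16. access X: HIT. Next use of X: never. Cache: [X Z S]
Total: 11 hits, 5 misses, 2 evictions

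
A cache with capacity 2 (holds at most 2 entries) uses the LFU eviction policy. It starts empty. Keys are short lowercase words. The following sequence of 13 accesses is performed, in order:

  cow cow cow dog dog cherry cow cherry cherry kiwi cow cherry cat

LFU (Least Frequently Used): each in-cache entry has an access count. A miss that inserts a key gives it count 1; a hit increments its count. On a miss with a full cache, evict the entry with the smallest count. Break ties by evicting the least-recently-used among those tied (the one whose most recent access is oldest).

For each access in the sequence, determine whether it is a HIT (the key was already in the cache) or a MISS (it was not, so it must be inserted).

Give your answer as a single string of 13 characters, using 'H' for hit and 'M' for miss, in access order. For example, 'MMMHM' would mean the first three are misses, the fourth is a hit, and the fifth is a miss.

Answer: MHHMHMHHHMHMM

Derivation:
LFU simulation (capacity=2):
  1. access cow: MISS. Cache: [cow(c=1)]
  2. access cow: HIT, count now 2. Cache: [cow(c=2)]
  3. access cow: HIT, count now 3. Cache: [cow(c=3)]
  4. access dog: MISS. Cache: [dog(c=1) cow(c=3)]
  5. access dog: HIT, count now 2. Cache: [dog(c=2) cow(c=3)]
  6. access cherry: MISS, evict dog(c=2). Cache: [cherry(c=1) cow(c=3)]
  7. access cow: HIT, count now 4. Cache: [cherry(c=1) cow(c=4)]
  8. access cherry: HIT, count now 2. Cache: [cherry(c=2) cow(c=4)]
  9. access cherry: HIT, count now 3. Cache: [cherry(c=3) cow(c=4)]
  10. access kiwi: MISS, evict cherry(c=3). Cache: [kiwi(c=1) cow(c=4)]
  11. access cow: HIT, count now 5. Cache: [kiwi(c=1) cow(c=5)]
  12. access cherry: MISS, evict kiwi(c=1). Cache: [cherry(c=1) cow(c=5)]
  13. access cat: MISS, evict cherry(c=1). Cache: [cat(c=1) cow(c=5)]
Total: 7 hits, 6 misses, 4 evictions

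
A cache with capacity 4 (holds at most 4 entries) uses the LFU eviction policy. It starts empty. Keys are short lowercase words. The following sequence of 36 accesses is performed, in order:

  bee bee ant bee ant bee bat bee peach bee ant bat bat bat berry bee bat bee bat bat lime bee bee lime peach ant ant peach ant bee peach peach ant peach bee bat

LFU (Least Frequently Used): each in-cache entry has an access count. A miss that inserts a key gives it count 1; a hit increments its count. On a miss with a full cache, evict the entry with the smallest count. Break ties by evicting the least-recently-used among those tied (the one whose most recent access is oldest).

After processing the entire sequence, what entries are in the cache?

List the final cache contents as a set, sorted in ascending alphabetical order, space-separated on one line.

Answer: ant bat bee peach

Derivation:
LFU simulation (capacity=4):
  1. access bee: MISS. Cache: [bee(c=1)]
  2. access bee: HIT, count now 2. Cache: [bee(c=2)]
  3. access ant: MISS. Cache: [ant(c=1) bee(c=2)]
  4. access bee: HIT, count now 3. Cache: [ant(c=1) bee(c=3)]
  5. access ant: HIT, count now 2. Cache: [ant(c=2) bee(c=3)]
  6. access bee: HIT, count now 4. Cache: [ant(c=2) bee(c=4)]
  7. access bat: MISS. Cache: [bat(c=1) ant(c=2) bee(c=4)]
  8. access bee: HIT, count now 5. Cache: [bat(c=1) ant(c=2) bee(c=5)]
  9. access peach: MISS. Cache: [bat(c=1) peach(c=1) ant(c=2) bee(c=5)]
  10. access bee: HIT, count now 6. Cache: [bat(c=1) peach(c=1) ant(c=2) bee(c=6)]
  11. access ant: HIT, count now 3. Cache: [bat(c=1) peach(c=1) ant(c=3) bee(c=6)]
  12. access bat: HIT, count now 2. Cache: [peach(c=1) bat(c=2) ant(c=3) bee(c=6)]
  13. access bat: HIT, count now 3. Cache: [peach(c=1) ant(c=3) bat(c=3) bee(c=6)]
  14. access bat: HIT, count now 4. Cache: [peach(c=1) ant(c=3) bat(c=4) bee(c=6)]
  15. access berry: MISS, evict peach(c=1). Cache: [berry(c=1) ant(c=3) bat(c=4) bee(c=6)]
  16. access bee: HIT, count now 7. Cache: [berry(c=1) ant(c=3) bat(c=4) bee(c=7)]
  17. access bat: HIT, count now 5. Cache: [berry(c=1) ant(c=3) bat(c=5) bee(c=7)]
  18. access bee: HIT, count now 8. Cache: [berry(c=1) ant(c=3) bat(c=5) bee(c=8)]
  19. access bat: HIT, count now 6. Cache: [berry(c=1) ant(c=3) bat(c=6) bee(c=8)]
  20. access bat: HIT, count now 7. Cache: [berry(c=1) ant(c=3) bat(c=7) bee(c=8)]
  21. access lime: MISS, evict berry(c=1). Cache: [lime(c=1) ant(c=3) bat(c=7) bee(c=8)]
  22. access bee: HIT, count now 9. Cache: [lime(c=1) ant(c=3) bat(c=7) bee(c=9)]
  23. access bee: HIT, count now 10. Cache: [lime(c=1) ant(c=3) bat(c=7) bee(c=10)]
  24. access lime: HIT, count now 2. Cache: [lime(c=2) ant(c=3) bat(c=7) bee(c=10)]
  25. access peach: MISS, evict lime(c=2). Cache: [peach(c=1) ant(c=3) bat(c=7) bee(c=10)]
  26. access ant: HIT, count now 4. Cache: [peach(c=1) ant(c=4) bat(c=7) bee(c=10)]
  27. access ant: HIT, count now 5. Cache: [peach(c=1) ant(c=5) bat(c=7) bee(c=10)]
  28. access peach: HIT, count now 2. Cache: [peach(c=2) ant(c=5) bat(c=7) bee(c=10)]
  29. access ant: HIT, count now 6. Cache: [peach(c=2) ant(c=6) bat(c=7) bee(c=10)]
  30. access bee: HIT, count now 11. Cache: [peach(c=2) ant(c=6) bat(c=7) bee(c=11)]
  31. access peach: HIT, count now 3. Cache: [peach(c=3) ant(c=6) bat(c=7) bee(c=11)]
  32. access peach: HIT, count now 4. Cache: [peach(c=4) ant(c=6) bat(c=7) bee(c=11)]
  33. access ant: HIT, count now 7. Cache: [peach(c=4) bat(c=7) ant(c=7) bee(c=11)]
  34. access peach: HIT, count now 5. Cache: [peach(c=5) bat(c=7) ant(c=7) bee(c=11)]
  35. access bee: HIT, count now 12. Cache: [peach(c=5) bat(c=7) ant(c=7) bee(c=12)]
  36. access bat: HIT, count now 8. Cache: [peach(c=5) ant(c=7) bat(c=8) bee(c=12)]
Total: 29 hits, 7 misses, 3 evictions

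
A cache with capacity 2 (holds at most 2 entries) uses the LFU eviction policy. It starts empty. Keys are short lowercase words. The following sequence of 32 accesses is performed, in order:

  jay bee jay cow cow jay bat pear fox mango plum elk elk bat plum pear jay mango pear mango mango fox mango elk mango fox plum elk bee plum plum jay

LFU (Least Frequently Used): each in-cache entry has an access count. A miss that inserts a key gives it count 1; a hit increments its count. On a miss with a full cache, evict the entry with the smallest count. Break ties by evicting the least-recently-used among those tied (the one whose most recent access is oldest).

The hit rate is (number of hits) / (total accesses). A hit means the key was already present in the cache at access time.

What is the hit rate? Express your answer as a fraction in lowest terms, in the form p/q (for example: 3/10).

LFU simulation (capacity=2):
  1. access jay: MISS. Cache: [jay(c=1)]
  2. access bee: MISS. Cache: [jay(c=1) bee(c=1)]
  3. access jay: HIT, count now 2. Cache: [bee(c=1) jay(c=2)]
  4. access cow: MISS, evict bee(c=1). Cache: [cow(c=1) jay(c=2)]
  5. access cow: HIT, count now 2. Cache: [jay(c=2) cow(c=2)]
  6. access jay: HIT, count now 3. Cache: [cow(c=2) jay(c=3)]
  7. access bat: MISS, evict cow(c=2). Cache: [bat(c=1) jay(c=3)]
  8. access pear: MISS, evict bat(c=1). Cache: [pear(c=1) jay(c=3)]
  9. access fox: MISS, evict pear(c=1). Cache: [fox(c=1) jay(c=3)]
  10. access mango: MISS, evict fox(c=1). Cache: [mango(c=1) jay(c=3)]
  11. access plum: MISS, evict mango(c=1). Cache: [plum(c=1) jay(c=3)]
  12. access elk: MISS, evict plum(c=1). Cache: [elk(c=1) jay(c=3)]
  13. access elk: HIT, count now 2. Cache: [elk(c=2) jay(c=3)]
  14. access bat: MISS, evict elk(c=2). Cache: [bat(c=1) jay(c=3)]
  15. access plum: MISS, evict bat(c=1). Cache: [plum(c=1) jay(c=3)]
  16. access pear: MISS, evict plum(c=1). Cache: [pear(c=1) jay(c=3)]
  17. access jay: HIT, count now 4. Cache: [pear(c=1) jay(c=4)]
  18. access mango: MISS, evict pear(c=1). Cache: [mango(c=1) jay(c=4)]
  19. access pear: MISS, evict mango(c=1). Cache: [pear(c=1) jay(c=4)]
  20. access mango: MISS, evict pear(c=1). Cache: [mango(c=1) jay(c=4)]
  21. access mango: HIT, count now 2. Cache: [mango(c=2) jay(c=4)]
  22. access fox: MISS, evict mango(c=2). Cache: [fox(c=1) jay(c=4)]
  23. access mango: MISS, evict fox(c=1). Cache: [mango(c=1) jay(c=4)]
  24. access elk: MISS, evict mango(c=1). Cache: [elk(c=1) jay(c=4)]
  25. access mango: MISS, evict elk(c=1). Cache: [mango(c=1) jay(c=4)]
  26. access fox: MISS, evict mango(c=1). Cache: [fox(c=1) jay(c=4)]
  27. access plum: MISS, evict fox(c=1). Cache: [plum(c=1) jay(c=4)]
  28. access elk: MISS, evict plum(c=1). Cache: [elk(c=1) jay(c=4)]
  29. access bee: MISS, evict elk(c=1). Cache: [bee(c=1) jay(c=4)]
  30. access plum: MISS, evict bee(c=1). Cache: [plum(c=1) jay(c=4)]
  31. access plum: HIT, count now 2. Cache: [plum(c=2) jay(c=4)]
  32. access jay: HIT, count now 5. Cache: [plum(c=2) jay(c=5)]
Total: 8 hits, 24 misses, 22 evictions

Hit rate = 8/32 = 1/4

Answer: 1/4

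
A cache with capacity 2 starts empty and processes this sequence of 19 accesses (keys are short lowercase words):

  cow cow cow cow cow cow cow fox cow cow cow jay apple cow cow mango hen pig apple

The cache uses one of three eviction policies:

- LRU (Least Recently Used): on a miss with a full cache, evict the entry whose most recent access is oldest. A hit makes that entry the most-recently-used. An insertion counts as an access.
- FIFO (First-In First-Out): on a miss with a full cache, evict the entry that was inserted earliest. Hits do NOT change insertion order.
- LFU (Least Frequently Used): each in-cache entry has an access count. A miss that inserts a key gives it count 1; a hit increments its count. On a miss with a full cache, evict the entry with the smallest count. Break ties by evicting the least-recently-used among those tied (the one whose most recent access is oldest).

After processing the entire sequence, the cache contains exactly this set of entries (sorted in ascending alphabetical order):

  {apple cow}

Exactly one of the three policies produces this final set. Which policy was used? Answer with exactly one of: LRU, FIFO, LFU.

Simulating under each policy and comparing final sets:
  LRU: final set = {apple pig} -> differs
  FIFO: final set = {apple pig} -> differs
  LFU: final set = {apple cow} -> MATCHES target
Only LFU produces the target set.

Answer: LFU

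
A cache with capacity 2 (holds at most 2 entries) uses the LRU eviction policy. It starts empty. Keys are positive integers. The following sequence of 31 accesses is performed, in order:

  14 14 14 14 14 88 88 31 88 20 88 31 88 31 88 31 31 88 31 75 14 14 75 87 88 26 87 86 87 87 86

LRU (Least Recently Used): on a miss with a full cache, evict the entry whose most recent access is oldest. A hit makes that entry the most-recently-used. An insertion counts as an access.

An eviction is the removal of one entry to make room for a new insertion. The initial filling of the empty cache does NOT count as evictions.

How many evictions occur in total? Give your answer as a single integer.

Answer: 10

Derivation:
LRU simulation (capacity=2):
  1. access 14: MISS. Cache (LRU->MRU): [14]
  2. access 14: HIT. Cache (LRU->MRU): [14]
  3. access 14: HIT. Cache (LRU->MRU): [14]
  4. access 14: HIT. Cache (LRU->MRU): [14]
  5. access 14: HIT. Cache (LRU->MRU): [14]
  6. access 88: MISS. Cache (LRU->MRU): [14 88]
  7. access 88: HIT. Cache (LRU->MRU): [14 88]
  8. access 31: MISS, evict 14. Cache (LRU->MRU): [88 31]
  9. access 88: HIT. Cache (LRU->MRU): [31 88]
  10. access 20: MISS, evict 31. Cache (LRU->MRU): [88 20]
  11. access 88: HIT. Cache (LRU->MRU): [20 88]
  12. access 31: MISS, evict 20. Cache (LRU->MRU): [88 31]
  13. access 88: HIT. Cache (LRU->MRU): [31 88]
  14. access 31: HIT. Cache (LRU->MRU): [88 31]
  15. access 88: HIT. Cache (LRU->MRU): [31 88]
  16. access 31: HIT. Cache (LRU->MRU): [88 31]
  17. access 31: HIT. Cache (LRU->MRU): [88 31]
  18. access 88: HIT. Cache (LRU->MRU): [31 88]
  19. access 31: HIT. Cache (LRU->MRU): [88 31]
  20. access 75: MISS, evict 88. Cache (LRU->MRU): [31 75]
  21. access 14: MISS, evict 31. Cache (LRU->MRU): [75 14]
  22. access 14: HIT. Cache (LRU->MRU): [75 14]
  23. access 75: HIT. Cache (LRU->MRU): [14 75]
  24. access 87: MISS, evict 14. Cache (LRU->MRU): [75 87]
  25. access 88: MISS, evict 75. Cache (LRU->MRU): [87 88]
  26. access 26: MISS, evict 87. Cache (LRU->MRU): [88 26]
  27. access 87: MISS, evict 88. Cache (LRU->MRU): [26 87]
  28. access 86: MISS, evict 26. Cache (LRU->MRU): [87 86]
  29. access 87: HIT. Cache (LRU->MRU): [86 87]
  30. access 87: HIT. Cache (LRU->MRU): [86 87]
  31. access 86: HIT. Cache (LRU->MRU): [87 86]
Total: 19 hits, 12 misses, 10 evictions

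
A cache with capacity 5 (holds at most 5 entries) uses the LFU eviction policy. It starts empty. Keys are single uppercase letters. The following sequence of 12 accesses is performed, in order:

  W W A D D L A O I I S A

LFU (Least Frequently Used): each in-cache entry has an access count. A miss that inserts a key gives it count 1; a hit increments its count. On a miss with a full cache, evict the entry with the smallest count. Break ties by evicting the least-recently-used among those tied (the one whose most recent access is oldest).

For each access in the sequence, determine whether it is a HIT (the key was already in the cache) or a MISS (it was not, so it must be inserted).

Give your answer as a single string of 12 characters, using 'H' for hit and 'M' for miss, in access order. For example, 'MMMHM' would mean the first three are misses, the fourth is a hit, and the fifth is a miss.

Answer: MHMMHMHMMHMH

Derivation:
LFU simulation (capacity=5):
  1. access W: MISS. Cache: [W(c=1)]
  2. access W: HIT, count now 2. Cache: [W(c=2)]
  3. access A: MISS. Cache: [A(c=1) W(c=2)]
  4. access D: MISS. Cache: [A(c=1) D(c=1) W(c=2)]
  5. access D: HIT, count now 2. Cache: [A(c=1) W(c=2) D(c=2)]
  6. access L: MISS. Cache: [A(c=1) L(c=1) W(c=2) D(c=2)]
  7. access A: HIT, count now 2. Cache: [L(c=1) W(c=2) D(c=2) A(c=2)]
  8. access O: MISS. Cache: [L(c=1) O(c=1) W(c=2) D(c=2) A(c=2)]
  9. access I: MISS, evict L(c=1). Cache: [O(c=1) I(c=1) W(c=2) D(c=2) A(c=2)]
  10. access I: HIT, count now 2. Cache: [O(c=1) W(c=2) D(c=2) A(c=2) I(c=2)]
  11. access S: MISS, evict O(c=1). Cache: [S(c=1) W(c=2) D(c=2) A(c=2) I(c=2)]
  12. access A: HIT, count now 3. Cache: [S(c=1) W(c=2) D(c=2) I(c=2) A(c=3)]
Total: 5 hits, 7 misses, 2 evictions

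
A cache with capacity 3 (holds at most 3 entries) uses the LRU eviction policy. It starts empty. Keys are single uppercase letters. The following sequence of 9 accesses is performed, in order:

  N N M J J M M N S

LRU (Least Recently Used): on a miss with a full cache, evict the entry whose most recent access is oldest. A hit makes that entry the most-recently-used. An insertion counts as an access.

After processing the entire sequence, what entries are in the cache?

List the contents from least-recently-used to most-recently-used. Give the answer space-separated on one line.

LRU simulation (capacity=3):
  1. access N: MISS. Cache (LRU->MRU): [N]
  2. access N: HIT. Cache (LRU->MRU): [N]
  3. access M: MISS. Cache (LRU->MRU): [N M]
  4. access J: MISS. Cache (LRU->MRU): [N M J]
  5. access J: HIT. Cache (LRU->MRU): [N M J]
  6. access M: HIT. Cache (LRU->MRU): [N J M]
  7. access M: HIT. Cache (LRU->MRU): [N J M]
  8. access N: HIT. Cache (LRU->MRU): [J M N]
  9. access S: MISS, evict J. Cache (LRU->MRU): [M N S]
Total: 5 hits, 4 misses, 1 evictions

Answer: M N S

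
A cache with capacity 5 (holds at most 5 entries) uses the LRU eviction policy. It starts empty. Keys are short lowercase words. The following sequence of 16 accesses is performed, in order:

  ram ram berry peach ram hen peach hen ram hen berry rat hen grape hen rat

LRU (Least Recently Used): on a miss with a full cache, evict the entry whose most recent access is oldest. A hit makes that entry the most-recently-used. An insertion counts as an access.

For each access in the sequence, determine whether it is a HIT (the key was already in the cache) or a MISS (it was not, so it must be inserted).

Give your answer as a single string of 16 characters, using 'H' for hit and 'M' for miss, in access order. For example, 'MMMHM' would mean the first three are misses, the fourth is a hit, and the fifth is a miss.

LRU simulation (capacity=5):
  1. access ram: MISS. Cache (LRU->MRU): [ram]
  2. access ram: HIT. Cache (LRU->MRU): [ram]
  3. access berry: MISS. Cache (LRU->MRU): [ram berry]
  4. access peach: MISS. Cache (LRU->MRU): [ram berry peach]
  5. access ram: HIT. Cache (LRU->MRU): [berry peach ram]
  6. access hen: MISS. Cache (LRU->MRU): [berry peach ram hen]
  7. access peach: HIT. Cache (LRU->MRU): [berry ram hen peach]
  8. access hen: HIT. Cache (LRU->MRU): [berry ram peach hen]
  9. access ram: HIT. Cache (LRU->MRU): [berry peach hen ram]
  10. access hen: HIT. Cache (LRU->MRU): [berry peach ram hen]
  11. access berry: HIT. Cache (LRU->MRU): [peach ram hen berry]
  12. access rat: MISS. Cache (LRU->MRU): [peach ram hen berry rat]
  13. access hen: HIT. Cache (LRU->MRU): [peach ram berry rat hen]
  14. access grape: MISS, evict peach. Cache (LRU->MRU): [ram berry rat hen grape]
  15. access hen: HIT. Cache (LRU->MRU): [ram berry rat grape hen]
  16. access rat: HIT. Cache (LRU->MRU): [ram berry grape hen rat]
Total: 10 hits, 6 misses, 1 evictions

Answer: MHMMHMHHHHHMHMHH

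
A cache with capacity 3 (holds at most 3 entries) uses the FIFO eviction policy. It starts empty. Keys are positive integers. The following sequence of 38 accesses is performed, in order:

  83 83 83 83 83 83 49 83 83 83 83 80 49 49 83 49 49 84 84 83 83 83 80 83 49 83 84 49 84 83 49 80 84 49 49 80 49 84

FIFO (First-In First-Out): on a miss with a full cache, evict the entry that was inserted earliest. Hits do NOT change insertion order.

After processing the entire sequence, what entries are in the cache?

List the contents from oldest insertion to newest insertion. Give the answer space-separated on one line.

FIFO simulation (capacity=3):
  1. access 83: MISS. Cache (old->new): [83]
  2. access 83: HIT. Cache (old->new): [83]
  3. access 83: HIT. Cache (old->new): [83]
  4. access 83: HIT. Cache (old->new): [83]
  5. access 83: HIT. Cache (old->new): [83]
  6. access 83: HIT. Cache (old->new): [83]
  7. access 49: MISS. Cache (old->new): [83 49]
  8. access 83: HIT. Cache (old->new): [83 49]
  9. access 83: HIT. Cache (old->new): [83 49]
  10. access 83: HIT. Cache (old->new): [83 49]
  11. access 83: HIT. Cache (old->new): [83 49]
  12. access 80: MISS. Cache (old->new): [83 49 80]
  13. access 49: HIT. Cache (old->new): [83 49 80]
  14. access 49: HIT. Cache (old->new): [83 49 80]
  15. access 83: HIT. Cache (old->new): [83 49 80]
  16. access 49: HIT. Cache (old->new): [83 49 80]
  17. access 49: HIT. Cache (old->new): [83 49 80]
  18. access 84: MISS, evict 83. Cache (old->new): [49 80 84]
  19. access 84: HIT. Cache (old->new): [49 80 84]
  20. access 83: MISS, evict 49. Cache (old->new): [80 84 83]
  21. access 83: HIT. Cache (old->new): [80 84 83]
  22. access 83: HIT. Cache (old->new): [80 84 83]
  23. access 80: HIT. Cache (old->new): [80 84 83]
  24. access 83: HIT. Cache (old->new): [80 84 83]
  25. access 49: MISS, evict 80. Cache (old->new): [84 83 49]
  26. access 83: HIT. Cache (old->new): [84 83 49]
  27. access 84: HIT. Cache (old->new): [84 83 49]
  28. access 49: HIT. Cache (old->new): [84 83 49]
  29. access 84: HIT. Cache (old->new): [84 83 49]
  30. access 83: HIT. Cache (old->new): [84 83 49]
  31. access 49: HIT. Cache (old->new): [84 83 49]
  32. access 80: MISS, evict 84. Cache (old->new): [83 49 80]
  33. access 84: MISS, evict 83. Cache (old->new): [49 80 84]
  34. access 49: HIT. Cache (old->new): [49 80 84]
  35. access 49: HIT. Cache (old->new): [49 80 84]
  36. access 80: HIT. Cache (old->new): [49 80 84]
  37. access 49: HIT. Cache (old->new): [49 80 84]
  38. access 84: HIT. Cache (old->new): [49 80 84]
Total: 30 hits, 8 misses, 5 evictions

Answer: 49 80 84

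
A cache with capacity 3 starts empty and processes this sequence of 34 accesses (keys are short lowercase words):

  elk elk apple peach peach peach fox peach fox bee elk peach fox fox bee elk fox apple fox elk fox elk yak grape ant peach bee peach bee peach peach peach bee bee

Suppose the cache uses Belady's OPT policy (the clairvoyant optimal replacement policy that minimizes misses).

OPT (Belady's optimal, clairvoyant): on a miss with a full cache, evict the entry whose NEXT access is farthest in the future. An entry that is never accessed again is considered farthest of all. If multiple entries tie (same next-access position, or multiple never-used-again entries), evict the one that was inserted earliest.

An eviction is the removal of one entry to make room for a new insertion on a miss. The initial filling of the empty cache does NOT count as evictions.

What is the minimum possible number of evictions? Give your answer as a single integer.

Answer: 9

Derivation:
OPT (Belady) simulation (capacity=3):
  1. access elk: MISS. Cache: [elk]
  2. access elk: HIT. Next use of elk: step 11. Cache: [elk]
  3. access apple: MISS. Cache: [elk apple]
  4. access peach: MISS. Cache: [elk apple peach]
  5. access peach: HIT. Next use of peach: step 6. Cache: [elk apple peach]
  6. access peach: HIT. Next use of peach: step 8. Cache: [elk apple peach]
  7. access fox: MISS, evict apple (next use: step 18). Cache: [elk peach fox]
  8. access peach: HIT. Next use of peach: step 12. Cache: [elk peach fox]
  9. access fox: HIT. Next use of fox: step 13. Cache: [elk peach fox]
  10. access bee: MISS, evict fox (next use: step 13). Cache: [elk peach bee]
  11. access elk: HIT. Next use of elk: step 16. Cache: [elk peach bee]
  12. access peach: HIT. Next use of peach: step 26. Cache: [elk peach bee]
  13. access fox: MISS, evict peach (next use: step 26). Cache: [elk bee fox]
  14. access fox: HIT. Next use of fox: step 17. Cache: [elk bee fox]
  15. access bee: HIT. Next use of bee: step 27. Cache: [elk bee fox]
  16. access elk: HIT. Next use of elk: step 20. Cache: [elk bee fox]
  17. access fox: HIT. Next use of fox: step 19. Cache: [elk bee fox]
  18. access apple: MISS, evict bee (next use: step 27). Cache: [elk fox apple]
  19. access fox: HIT. Next use of fox: step 21. Cache: [elk fox apple]
  20. access elk: HIT. Next use of elk: step 22. Cache: [elk fox apple]
  21. access fox: HIT. Next use of fox: never. Cache: [elk fox apple]
  22. access elk: HIT. Next use of elk: never. Cache: [elk fox apple]
  23. access yak: MISS, evict elk (next use: never). Cache: [fox apple yak]
  24. access grape: MISS, evict fox (next use: never). Cache: [apple yak grape]
  25. access ant: MISS, evict apple (next use: never). Cache: [yak grape ant]
  26. access peach: MISS, evict yak (next use: never). Cache: [grape ant peach]
  27. access bee: MISS, evict grape (next use: never). Cache: [ant peach bee]
  28. access peach: HIT. Next use of peach: step 30. Cache: [ant peach bee]
  29. access bee: HIT. Next use of bee: step 33. Cache: [ant peach bee]
  30. access peach: HIT. Next use of peach: step 31. Cache: [ant peach bee]
  31. access peach: HIT. Next use of peach: step 32. Cache: [ant peach bee]
  32. access peach: HIT. Next use of peach: never. Cache: [ant peach bee]
  33. access bee: HIT. Next use of bee: step 34. Cache: [ant peach bee]
  34. access bee: HIT. Next use of bee: never. Cache: [ant peach bee]
Total: 22 hits, 12 misses, 9 evictions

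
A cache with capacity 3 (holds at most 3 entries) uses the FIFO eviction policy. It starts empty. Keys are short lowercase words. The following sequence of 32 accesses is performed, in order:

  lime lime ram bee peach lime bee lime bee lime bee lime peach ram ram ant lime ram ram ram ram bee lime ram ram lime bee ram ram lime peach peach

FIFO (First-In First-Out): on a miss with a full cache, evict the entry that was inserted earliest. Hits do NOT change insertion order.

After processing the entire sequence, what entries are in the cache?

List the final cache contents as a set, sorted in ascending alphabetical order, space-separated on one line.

Answer: lime peach ram

Derivation:
FIFO simulation (capacity=3):
  1. access lime: MISS. Cache (old->new): [lime]
  2. access lime: HIT. Cache (old->new): [lime]
  3. access ram: MISS. Cache (old->new): [lime ram]
  4. access bee: MISS. Cache (old->new): [lime ram bee]
  5. access peach: MISS, evict lime. Cache (old->new): [ram bee peach]
  6. access lime: MISS, evict ram. Cache (old->new): [bee peach lime]
  7. access bee: HIT. Cache (old->new): [bee peach lime]
  8. access lime: HIT. Cache (old->new): [bee peach lime]
  9. access bee: HIT. Cache (old->new): [bee peach lime]
  10. access lime: HIT. Cache (old->new): [bee peach lime]
  11. access bee: HIT. Cache (old->new): [bee peach lime]
  12. access lime: HIT. Cache (old->new): [bee peach lime]
  13. access peach: HIT. Cache (old->new): [bee peach lime]
  14. access ram: MISS, evict bee. Cache (old->new): [peach lime ram]
  15. access ram: HIT. Cache (old->new): [peach lime ram]
  16. access ant: MISS, evict peach. Cache (old->new): [lime ram ant]
  17. access lime: HIT. Cache (old->new): [lime ram ant]
  18. access ram: HIT. Cache (old->new): [lime ram ant]
  19. access ram: HIT. Cache (old->new): [lime ram ant]
  20. access ram: HIT. Cache (old->new): [lime ram ant]
  21. access ram: HIT. Cache (old->new): [lime ram ant]
  22. access bee: MISS, evict lime. Cache (old->new): [ram ant bee]
  23. access lime: MISS, evict ram. Cache (old->new): [ant bee lime]
  24. access ram: MISS, evict ant. Cache (old->new): [bee lime ram]
  25. access ram: HIT. Cache (old->new): [bee lime ram]
  26. access lime: HIT. Cache (old->new): [bee lime ram]
  27. access bee: HIT. Cache (old->new): [bee lime ram]
  28. access ram: HIT. Cache (old->new): [bee lime ram]
  29. access ram: HIT. Cache (old->new): [bee lime ram]
  30. access lime: HIT. Cache (old->new): [bee lime ram]
  31. access peach: MISS, evict bee. Cache (old->new): [lime ram peach]
  32. access peach: HIT. Cache (old->new): [lime ram peach]
Total: 21 hits, 11 misses, 8 evictions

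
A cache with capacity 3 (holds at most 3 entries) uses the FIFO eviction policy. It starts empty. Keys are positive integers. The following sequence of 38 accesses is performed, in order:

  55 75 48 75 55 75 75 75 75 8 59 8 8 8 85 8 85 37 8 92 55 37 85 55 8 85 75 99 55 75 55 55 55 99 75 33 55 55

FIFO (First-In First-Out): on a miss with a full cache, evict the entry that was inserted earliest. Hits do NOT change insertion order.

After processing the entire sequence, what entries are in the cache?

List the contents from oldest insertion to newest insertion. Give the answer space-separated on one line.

Answer: 99 55 33

Derivation:
FIFO simulation (capacity=3):
  1. access 55: MISS. Cache (old->new): [55]
  2. access 75: MISS. Cache (old->new): [55 75]
  3. access 48: MISS. Cache (old->new): [55 75 48]
  4. access 75: HIT. Cache (old->new): [55 75 48]
  5. access 55: HIT. Cache (old->new): [55 75 48]
  6. access 75: HIT. Cache (old->new): [55 75 48]
  7. access 75: HIT. Cache (old->new): [55 75 48]
  8. access 75: HIT. Cache (old->new): [55 75 48]
  9. access 75: HIT. Cache (old->new): [55 75 48]
  10. access 8: MISS, evict 55. Cache (old->new): [75 48 8]
  11. access 59: MISS, evict 75. Cache (old->new): [48 8 59]
  12. access 8: HIT. Cache (old->new): [48 8 59]
  13. access 8: HIT. Cache (old->new): [48 8 59]
  14. access 8: HIT. Cache (old->new): [48 8 59]
  15. access 85: MISS, evict 48. Cache (old->new): [8 59 85]
  16. access 8: HIT. Cache (old->new): [8 59 85]
  17. access 85: HIT. Cache (old->new): [8 59 85]
  18. access 37: MISS, evict 8. Cache (old->new): [59 85 37]
  19. access 8: MISS, evict 59. Cache (old->new): [85 37 8]
  20. access 92: MISS, evict 85. Cache (old->new): [37 8 92]
  21. access 55: MISS, evict 37. Cache (old->new): [8 92 55]
  22. access 37: MISS, evict 8. Cache (old->new): [92 55 37]
  23. access 85: MISS, evict 92. Cache (old->new): [55 37 85]
  24. access 55: HIT. Cache (old->new): [55 37 85]
  25. access 8: MISS, evict 55. Cache (old->new): [37 85 8]
  26. access 85: HIT. Cache (old->new): [37 85 8]
  27. access 75: MISS, evict 37. Cache (old->new): [85 8 75]
  28. access 99: MISS, evict 85. Cache (old->new): [8 75 99]
  29. access 55: MISS, evict 8. Cache (old->new): [75 99 55]
  30. access 75: HIT. Cache (old->new): [75 99 55]
  31. access 55: HIT. Cache (old->new): [75 99 55]
  32. access 55: HIT. Cache (old->new): [75 99 55]
  33. access 55: HIT. Cache (old->new): [75 99 55]
  34. access 99: HIT. Cache (old->new): [75 99 55]
  35. access 75: HIT. Cache (old->new): [75 99 55]
  36. access 33: MISS, evict 75. Cache (old->new): [99 55 33]
  37. access 55: HIT. Cache (old->new): [99 55 33]
  38. access 55: HIT. Cache (old->new): [99 55 33]
Total: 21 hits, 17 misses, 14 evictions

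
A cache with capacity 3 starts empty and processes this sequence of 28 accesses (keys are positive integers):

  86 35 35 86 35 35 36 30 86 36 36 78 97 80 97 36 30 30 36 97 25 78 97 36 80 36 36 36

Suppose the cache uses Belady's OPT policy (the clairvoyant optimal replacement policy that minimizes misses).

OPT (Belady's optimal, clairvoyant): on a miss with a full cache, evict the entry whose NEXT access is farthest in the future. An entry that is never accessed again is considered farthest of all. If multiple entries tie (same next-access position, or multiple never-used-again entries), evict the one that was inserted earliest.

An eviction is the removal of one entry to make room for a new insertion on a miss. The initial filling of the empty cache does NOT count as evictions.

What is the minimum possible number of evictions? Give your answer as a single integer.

OPT (Belady) simulation (capacity=3):
  1. access 86: MISS. Cache: [86]
  2. access 35: MISS. Cache: [86 35]
  3. access 35: HIT. Next use of 35: step 5. Cache: [86 35]
  4. access 86: HIT. Next use of 86: step 9. Cache: [86 35]
  5. access 35: HIT. Next use of 35: step 6. Cache: [86 35]
  6. access 35: HIT. Next use of 35: never. Cache: [86 35]
  7. access 36: MISS. Cache: [86 35 36]
  8. access 30: MISS, evict 35 (next use: never). Cache: [86 36 30]
  9. access 86: HIT. Next use of 86: never. Cache: [86 36 30]
  10. access 36: HIT. Next use of 36: step 11. Cache: [86 36 30]
  11. access 36: HIT. Next use of 36: step 16. Cache: [86 36 30]
  12. access 78: MISS, evict 86 (next use: never). Cache: [36 30 78]
  13. access 97: MISS, evict 78 (next use: step 22). Cache: [36 30 97]
  14. access 80: MISS, evict 30 (next use: step 17). Cache: [36 97 80]
  15. access 97: HIT. Next use of 97: step 20. Cache: [36 97 80]
  16. access 36: HIT. Next use of 36: step 19. Cache: [36 97 80]
  17. access 30: MISS, evict 80 (next use: step 25). Cache: [36 97 30]
  18. access 30: HIT. Next use of 30: never. Cache: [36 97 30]
  19. access 36: HIT. Next use of 36: step 24. Cache: [36 97 30]
  20. access 97: HIT. Next use of 97: step 23. Cache: [36 97 30]
  21. access 25: MISS, evict 30 (next use: never). Cache: [36 97 25]
  22. access 78: MISS, evict 25 (next use: never). Cache: [36 97 78]
  23. access 97: HIT. Next use of 97: never. Cache: [36 97 78]
  24. access 36: HIT. Next use of 36: step 26. Cache: [36 97 78]
  25. access 80: MISS, evict 97 (next use: never). Cache: [36 78 80]
  26. access 36: HIT. Next use of 36: step 27. Cache: [36 78 80]
  27. access 36: HIT. Next use of 36: step 28. Cache: [36 78 80]
  28. access 36: HIT. Next use of 36: never. Cache: [36 78 80]
Total: 17 hits, 11 misses, 8 evictions

Answer: 8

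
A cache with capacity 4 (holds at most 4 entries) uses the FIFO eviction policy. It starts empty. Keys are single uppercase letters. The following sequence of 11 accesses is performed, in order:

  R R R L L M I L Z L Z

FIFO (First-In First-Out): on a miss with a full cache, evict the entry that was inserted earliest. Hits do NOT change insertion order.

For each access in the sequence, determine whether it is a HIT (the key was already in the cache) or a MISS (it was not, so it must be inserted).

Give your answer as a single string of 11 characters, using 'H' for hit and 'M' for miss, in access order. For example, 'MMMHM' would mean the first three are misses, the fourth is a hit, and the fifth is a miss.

Answer: MHHMHMMHMHH

Derivation:
FIFO simulation (capacity=4):
  1. access R: MISS. Cache (old->new): [R]
  2. access R: HIT. Cache (old->new): [R]
  3. access R: HIT. Cache (old->new): [R]
  4. access L: MISS. Cache (old->new): [R L]
  5. access L: HIT. Cache (old->new): [R L]
  6. access M: MISS. Cache (old->new): [R L M]
  7. access I: MISS. Cache (old->new): [R L M I]
  8. access L: HIT. Cache (old->new): [R L M I]
  9. access Z: MISS, evict R. Cache (old->new): [L M I Z]
  10. access L: HIT. Cache (old->new): [L M I Z]
  11. access Z: HIT. Cache (old->new): [L M I Z]
Total: 6 hits, 5 misses, 1 evictions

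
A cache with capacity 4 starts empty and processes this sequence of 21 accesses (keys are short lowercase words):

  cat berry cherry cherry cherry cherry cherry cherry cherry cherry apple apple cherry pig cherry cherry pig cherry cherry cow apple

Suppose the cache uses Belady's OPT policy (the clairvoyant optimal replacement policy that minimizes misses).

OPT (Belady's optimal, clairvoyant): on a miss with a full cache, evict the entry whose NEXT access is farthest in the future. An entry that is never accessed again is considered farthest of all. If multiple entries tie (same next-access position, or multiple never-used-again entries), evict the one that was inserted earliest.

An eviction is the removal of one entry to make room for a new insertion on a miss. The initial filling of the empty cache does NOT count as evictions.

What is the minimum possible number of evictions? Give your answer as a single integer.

OPT (Belady) simulation (capacity=4):
  1. access cat: MISS. Cache: [cat]
  2. access berry: MISS. Cache: [cat berry]
  3. access cherry: MISS. Cache: [cat berry cherry]
  4. access cherry: HIT. Next use of cherry: step 5. Cache: [cat berry cherry]
  5. access cherry: HIT. Next use of cherry: step 6. Cache: [cat berry cherry]
  6. access cherry: HIT. Next use of cherry: step 7. Cache: [cat berry cherry]
  7. access cherry: HIT. Next use of cherry: step 8. Cache: [cat berry cherry]
  8. access cherry: HIT. Next use of cherry: step 9. Cache: [cat berry cherry]
  9. access cherry: HIT. Next use of cherry: step 10. Cache: [cat berry cherry]
  10. access cherry: HIT. Next use of cherry: step 13. Cache: [cat berry cherry]
  11. access apple: MISS. Cache: [cat berry cherry apple]
  12. access apple: HIT. Next use of apple: step 21. Cache: [cat berry cherry apple]
  13. access cherry: HIT. Next use of cherry: step 15. Cache: [cat berry cherry apple]
  14. access pig: MISS, evict cat (next use: never). Cache: [berry cherry apple pig]
  15. access cherry: HIT. Next use of cherry: step 16. Cache: [berry cherry apple pig]
  16. access cherry: HIT. Next use of cherry: step 18. Cache: [berry cherry apple pig]
  17. access pig: HIT. Next use of pig: never. Cache: [berry cherry apple pig]
  18. access cherry: HIT. Next use of cherry: step 19. Cache: [berry cherry apple pig]
  19. access cherry: HIT. Next use of cherry: never. Cache: [berry cherry apple pig]
  20. access cow: MISS, evict berry (next use: never). Cache: [cherry apple pig cow]
  21. access apple: HIT. Next use of apple: never. Cache: [cherry apple pig cow]
Total: 15 hits, 6 misses, 2 evictions

Answer: 2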